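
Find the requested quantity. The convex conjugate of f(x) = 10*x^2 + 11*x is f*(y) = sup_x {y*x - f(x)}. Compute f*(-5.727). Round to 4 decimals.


f*(y) = sup_x {y*x - a*x^2 - b*x} = sup_x {(y-b)*x - a*x^2}
FOC: (y - b) - 2a*x = 0 => x* = (y - b)/(2a)
x* = (-5.727 - 11)/(2*10) = -0.8364
f*(-5.727) = (y-b)^2/(4a) = (-5.727 - 11)^2/(4*10)
= 279.7925/40 = 6.9948


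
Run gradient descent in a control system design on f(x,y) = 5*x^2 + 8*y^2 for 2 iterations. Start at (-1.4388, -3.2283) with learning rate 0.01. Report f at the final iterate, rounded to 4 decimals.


Gradient descent on f(x,y) = 5*x^2 + 8*y^2.
Starting point: (-1.4388, -3.2283), alpha = 0.01
Step 1: grad_x = 2*5*-1.4388 = -14.388, grad_y = 2*8*-3.2283 = -51.6528
  x_1 = -1.4388 - 0.01*-14.388 = -1.2949
  y_1 = -3.2283 - 0.01*-51.6528 = -2.7118
Step 2: grad_x = 2*5*-1.2949 = -12.9492, grad_y = 2*8*-2.7118 = -43.3884
  x_2 = -1.2949 - 0.01*-12.9492 = -1.1654
  y_2 = -2.7118 - 0.01*-43.3884 = -2.2779
f(-1.1654, -2.2779) = 5*(-1.1654)^2 + 8*(-2.2779)^2 = 48.3013


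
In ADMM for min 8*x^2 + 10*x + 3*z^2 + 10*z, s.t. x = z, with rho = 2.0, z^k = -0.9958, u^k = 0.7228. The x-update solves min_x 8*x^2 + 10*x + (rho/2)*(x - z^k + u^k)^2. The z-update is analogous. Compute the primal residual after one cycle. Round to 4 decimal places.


ADMM iteration with rho = 2.0, z^k = -0.9958, u^k = 0.7228
Step 1: x-update.
Minimize 8*x^2 + 10*x + (2.0/2)*(x + 0.9958 + 0.7228)^2
FOC: (2*8 + 2.0)*x = -10 + 2.0*(-0.9958 - 0.7228)
x^{k+1} = -0.7465
Step 2: z-update.
Minimize 3*z^2 + 10*z + (2.0/2)*(-0.7465 - z + 0.7228)^2
FOC: (2*3 + 2.0)*z = -10 + 2.0*(-0.7465 + 0.7228)
z^{k+1} = -1.2559
Step 3: u-update.
u^{k+1} = 0.7228 - 0.7465 + 1.2559 = 1.2322
Step 4: Primal residual = |-0.7465 + 1.2559| = 0.5094


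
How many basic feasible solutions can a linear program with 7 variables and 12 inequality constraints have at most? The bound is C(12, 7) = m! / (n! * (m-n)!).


Each vertex corresponds to some choice of n active constraints out of m, so the number of vertices is at most C(m, n) = m! / (n!(m-n)!).
m = 12, n = 7
Numerator: 12 * 11 * 10 * 9 * 8 * 7 * 6
Denominator: 7! = 5040
C(12, 7) = 792


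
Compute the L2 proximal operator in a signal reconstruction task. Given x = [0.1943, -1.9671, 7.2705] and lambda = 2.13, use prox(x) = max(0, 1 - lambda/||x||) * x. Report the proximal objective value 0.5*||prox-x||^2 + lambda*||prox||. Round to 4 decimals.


Step 1: Compute ||x||.
||x|| = 7.5344
Step 2: Compute scaling factor.
scale = max(0, 1 - 2.13/7.5344) = 0.7173
Step 3: prox(x) = [0.1394, -1.411, 5.2151]
||prox(x)|| = 5.4044
Step 4: Proximal objective.
0.5*||prox-x||^2 = 2.2685
lambda*||prox|| = 11.5114
Total = 13.7799


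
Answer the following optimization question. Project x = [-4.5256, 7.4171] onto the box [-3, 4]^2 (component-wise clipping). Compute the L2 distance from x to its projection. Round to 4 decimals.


Project each component onto [-3, 4].
clip(-4.5256) = -3.0, clip(7.4171) = 4.0
Projection = [-3.0, 4.0]
Squared diffs: [2.3275, 11.6766]
Distance = sqrt(14.0041) = 3.7422


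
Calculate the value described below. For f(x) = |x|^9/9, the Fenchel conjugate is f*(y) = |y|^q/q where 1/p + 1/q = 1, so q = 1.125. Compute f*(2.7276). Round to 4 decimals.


The conjugate exponent q satisfies 1/p + 1/q = 1.
p = 9, so q = 9/(9 - 1) = 1.125
|y|^q = 2.7276^1.125 = 3.0921
f*(2.7276) = 3.0921 / 1.125 = 2.7485


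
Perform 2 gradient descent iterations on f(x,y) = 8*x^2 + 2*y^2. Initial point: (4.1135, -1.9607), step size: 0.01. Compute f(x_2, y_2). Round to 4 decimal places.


Gradient descent on f(x,y) = 8*x^2 + 2*y^2.
Starting point: (4.1135, -1.9607), alpha = 0.01
Step 1: grad_x = 2*8*4.1135 = 65.816, grad_y = 2*2*-1.9607 = -7.8428
  x_1 = 4.1135 - 0.01*65.816 = 3.4553
  y_1 = -1.9607 - 0.01*-7.8428 = -1.8823
Step 2: grad_x = 2*8*3.4553 = 55.2854, grad_y = 2*2*-1.8823 = -7.5291
  x_2 = 3.4553 - 0.01*55.2854 = 2.9025
  y_2 = -1.8823 - 0.01*-7.5291 = -1.807
f(2.9025, -1.807) = 8*2.9025^2 + 2*(-1.807)^2 = 73.9257


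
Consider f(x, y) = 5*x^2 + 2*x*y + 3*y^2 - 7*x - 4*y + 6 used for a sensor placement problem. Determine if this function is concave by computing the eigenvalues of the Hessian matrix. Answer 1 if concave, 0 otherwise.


The Hessian of f(x,y) = 5*x^2 + 2*x*y + 3*y^2 - 7*x - 4*y + 6 is:
H = [[10, 2], [2, 6]]
Trace = 10 + 6 = 16
Determinant = 10*6 - (2)^2 = 56
Discriminant = (16)^2 - 4*56 = 32.0
Eigenvalues: lambda_1 = 5.1716, lambda_2 = 10.8284
The function is not concave.

0


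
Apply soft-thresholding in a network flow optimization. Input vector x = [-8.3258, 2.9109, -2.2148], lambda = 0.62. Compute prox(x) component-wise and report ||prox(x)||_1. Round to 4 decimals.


Soft-thresholding with lambda = 0.62:
prox(-8.3258) = sign(-8.3258)*max(|-8.3258| - 0.62, 0) = -7.7058
prox(2.9109) = sign(2.9109)*max(|2.9109| - 0.62, 0) = 2.2909
prox(-2.2148) = sign(-2.2148)*max(|-2.2148| - 0.62, 0) = -1.5948
prox(x) = [-7.7058, 2.2909, -1.5948]
||prox(x)||_1 = 7.7058 + 2.2909 + 1.5948 = 11.5915


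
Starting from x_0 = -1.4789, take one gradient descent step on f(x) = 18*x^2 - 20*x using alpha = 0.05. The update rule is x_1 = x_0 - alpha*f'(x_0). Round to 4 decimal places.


We compute the gradient at x_0 and apply the update.
f'(x) = 36*x - 20
f'(-1.4789) = 36*-1.4789 - 20 = -73.2404
x_1 = -1.4789 - 0.05*-73.2404 = 2.1831


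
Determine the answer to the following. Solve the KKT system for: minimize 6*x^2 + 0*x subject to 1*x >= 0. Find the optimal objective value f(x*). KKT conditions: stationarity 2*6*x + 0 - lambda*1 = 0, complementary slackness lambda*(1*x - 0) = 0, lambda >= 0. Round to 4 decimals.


Step 1: Try lambda = 0 (constraint inactive).
Stationarity: 2*6*x + 0 = 0
x* = 0/(2*6) = 0.0
Check constraint: 1*0.0 = 0.0 >= 0 -- satisfied.
Step 2: Compute optimal value.
f(x*) = 6*0.0^2 + 0*0.0 = 0.0


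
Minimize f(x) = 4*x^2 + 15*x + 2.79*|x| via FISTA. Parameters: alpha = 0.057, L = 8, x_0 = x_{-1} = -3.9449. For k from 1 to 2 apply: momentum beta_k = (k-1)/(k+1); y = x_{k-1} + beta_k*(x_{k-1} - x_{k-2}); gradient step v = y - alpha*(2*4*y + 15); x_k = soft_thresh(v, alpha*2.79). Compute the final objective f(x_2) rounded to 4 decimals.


FISTA on f(x) = 4*x^2 + 15*x + 2.79*|x|
L = 8, alpha = 0.057
Iteration 1: beta = 0.0, y = -3.9449 + 0.0*(-3.9449 + 3.9449) = -3.9449
  grad(y) = -16.5592, v = y - alpha*grad = -3.001
  prox(v) = soft_thresh(-3.001, 0.159) = -2.842
Iteration 2: beta = 0.3333, y = -2.842 + 0.3333*(-2.842 + 3.9449) = -2.4744
  grad(y) = -4.7949, v = y - alpha*grad = -2.2011
  prox(v) = soft_thresh(-2.2011, 0.159) = -2.042
f(x_2) = 4*(-2.042)^2 + 15*(-2.042) + 2.79*|-2.042| = -8.2537


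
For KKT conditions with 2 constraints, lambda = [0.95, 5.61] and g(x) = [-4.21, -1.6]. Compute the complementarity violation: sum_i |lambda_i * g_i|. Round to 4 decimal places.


KKT complementary slackness check:
lambda_1 * g_1 = 0.95 * -4.21 = -3.9995
lambda_2 * g_2 = 5.61 * -1.6 = -8.976
Total violation = 3.9995 + 8.976 = 12.9755


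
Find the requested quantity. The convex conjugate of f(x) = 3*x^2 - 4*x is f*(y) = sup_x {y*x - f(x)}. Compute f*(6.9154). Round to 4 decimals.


f*(y) = sup_x {y*x - a*x^2 - b*x} = sup_x {(y-b)*x - a*x^2}
FOC: (y - b) - 2a*x = 0 => x* = (y - b)/(2a)
x* = (6.9154 + 4)/(2*3) = 1.8192
f*(6.9154) = (y-b)^2/(4a) = (6.9154 + 4)^2/(4*3)
= 119.146/12 = 9.9288


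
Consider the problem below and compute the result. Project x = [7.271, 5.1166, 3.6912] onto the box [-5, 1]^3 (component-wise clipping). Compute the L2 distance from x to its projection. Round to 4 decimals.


Project each component onto [-5, 1].
clip(7.271) = 1.0, clip(5.1166) = 1.0, clip(3.6912) = 1.0
Projection = [1.0, 1.0, 1.0]
Squared diffs: [39.3254, 16.9464, 7.2426]
Distance = sqrt(63.5144) = 7.9696


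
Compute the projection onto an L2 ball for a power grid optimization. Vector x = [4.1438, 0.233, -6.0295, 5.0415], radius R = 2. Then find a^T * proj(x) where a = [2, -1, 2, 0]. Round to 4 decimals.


Step 1: Compute ||x|| (intermediates to 6 decimals).
||x|| = sqrt(4.1438^2 + 0.233^2 + (-6.0295)^2 + 5.0415^2) = 8.888023
Step 2: Project.
Since ||x|| > R, scale = R/||x|| = 2/8.888023 = 0.225022, proj(x) = scale * x
proj(x) = [0.932446, 0.05243, -1.35677, 1.134448]
Step 3: Dot product.
a^T * proj(x) = 2*0.932446 - 1*0.05243 + 2*(-1.35677) + 0*1.134448 = -0.9011


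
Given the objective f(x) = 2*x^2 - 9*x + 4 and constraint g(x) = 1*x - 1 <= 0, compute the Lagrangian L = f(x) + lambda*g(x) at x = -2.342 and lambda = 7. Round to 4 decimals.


Step 1: Evaluate f(x).
f(-2.342) = 2*(-2.342)^2 - 9*(-2.342) + 4 = 36.0479
Step 2: Evaluate g(x).
g(-2.342) = 1*-2.342 - 1 = -3.342
Step 3: Compute Lagrangian.
L = 36.0479 + 7*-3.342 = 12.6539


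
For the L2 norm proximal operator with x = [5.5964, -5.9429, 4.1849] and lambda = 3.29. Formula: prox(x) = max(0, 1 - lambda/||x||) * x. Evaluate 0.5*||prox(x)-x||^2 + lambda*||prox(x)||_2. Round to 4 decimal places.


Step 1: Compute ||x||.
||x|| = 9.1734
Step 2: Compute scaling factor.
scale = max(0, 1 - 3.29/9.1734) = 0.6414
Step 3: prox(x) = [3.5893, -3.8115, 2.684]
||prox(x)|| = 5.8834
Step 4: Proximal objective.
0.5*||prox-x||^2 = 5.4121
lambda*||prox|| = 19.3564
Total = 24.7684


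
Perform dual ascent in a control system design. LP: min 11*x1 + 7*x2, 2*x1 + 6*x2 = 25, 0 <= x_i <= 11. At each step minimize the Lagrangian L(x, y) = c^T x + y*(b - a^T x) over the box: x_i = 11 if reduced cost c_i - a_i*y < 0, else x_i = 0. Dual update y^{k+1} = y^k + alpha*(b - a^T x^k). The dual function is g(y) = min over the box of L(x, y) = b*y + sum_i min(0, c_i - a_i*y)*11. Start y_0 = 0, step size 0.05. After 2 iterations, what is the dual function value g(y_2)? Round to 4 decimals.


Dual ascent for LP: min 11*x1 + 7*x2, 2*x1 + 6*x2 = 25, 0 <= x_i <= 11
Step 1: y^k = 0.0, reduced costs: (11.0, 7.0)
  x^k = (0.0, 0.0), subgradient = b - a^T x = 25.0
  y^{k+1} = 0.0 + 0.05*25.0 = 1.25
Step 2: y^k = 1.25, reduced costs: (8.5, -0.5)
  x^k = (0.0, 11.0), subgradient = b - a^T x = -41.0
  y^{k+1} = 1.25 + 0.05*-41.0 = -0.8
Dual objective at y_2 = -0.8: reduced costs (12.6, 11.8), box minimizer x = (0.0, 0.0)
g(y_2) = b*y + (c1 - a1*y)*x1 + (c2 - a2*y)*x2 = 25*(-0.8) + 12.6*0.0 + 11.8*0.0 = -20.0 + 0.0 + 0.0 = -20.0


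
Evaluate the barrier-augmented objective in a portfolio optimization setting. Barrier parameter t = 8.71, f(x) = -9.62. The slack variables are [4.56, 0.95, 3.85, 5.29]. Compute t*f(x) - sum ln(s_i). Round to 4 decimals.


Step 1: Compute log-barrier.
ln values: [1.5173, -0.0513, 1.3481, 1.6658]
phi = -(1.5173 - 0.0513 + 1.3481 + 1.6658) = -4.4799
Step 2: Compute augmented objective.
t*f(x) = 8.71*-9.62 = -83.7902
Total = -83.7902 - 4.4799 = -88.2701


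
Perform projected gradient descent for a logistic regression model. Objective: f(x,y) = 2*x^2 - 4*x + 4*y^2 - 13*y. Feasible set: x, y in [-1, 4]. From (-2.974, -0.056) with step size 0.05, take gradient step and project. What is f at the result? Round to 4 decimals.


Step 1: Compute gradient at (-2.974, -0.056).
grad_x = 2*2*-2.974 - 4 = -15.896
grad_y = 2*4*-0.056 - 13 = -13.448
Step 2: Gradient step.
x_raw = -2.974 - 0.05*-15.896 = -2.1792
y_raw = -0.056 - 0.05*-13.448 = 0.6164
Step 3: Project onto [-1, 4].
x_proj = clip(-2.1792) = -1.0
y_proj = clip(0.6164) = 0.6164
Step 4: Evaluate f.
f(-1.0, 0.6164) = -0.4934


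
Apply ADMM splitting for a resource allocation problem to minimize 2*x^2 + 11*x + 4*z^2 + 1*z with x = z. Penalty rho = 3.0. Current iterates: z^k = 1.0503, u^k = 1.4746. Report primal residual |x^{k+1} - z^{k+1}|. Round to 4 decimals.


ADMM iteration with rho = 3.0, z^k = 1.0503, u^k = 1.4746
Step 1: x-update.
Minimize 2*x^2 + 11*x + (3.0/2)*(x - 1.0503 + 1.4746)^2
FOC: (2*2 + 3.0)*x = -11 + 3.0*(1.0503 - 1.4746)
x^{k+1} = -1.7533
Step 2: z-update.
Minimize 4*z^2 + 1*z + (3.0/2)*(-1.7533 - z + 1.4746)^2
FOC: (2*4 + 3.0)*z = -1 + 3.0*(-1.7533 + 1.4746)
z^{k+1} = -0.1669
Step 3: u-update.
u^{k+1} = 1.4746 - 1.7533 + 0.1669 = -0.1118
Step 4: Primal residual = |-1.7533 + 0.1669| = 1.5864


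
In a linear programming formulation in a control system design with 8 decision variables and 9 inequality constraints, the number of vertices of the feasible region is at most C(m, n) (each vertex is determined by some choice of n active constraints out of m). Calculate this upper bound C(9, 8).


Each vertex corresponds to some choice of n active constraints out of m, so the number of vertices is at most C(m, n) = m! / (n!(m-n)!).
m = 9, n = 8
Numerator: 9 * 8 * 7 * 6 * 5 * 4 * 3 * 2
Denominator: 8! = 40320
C(9, 8) = 9


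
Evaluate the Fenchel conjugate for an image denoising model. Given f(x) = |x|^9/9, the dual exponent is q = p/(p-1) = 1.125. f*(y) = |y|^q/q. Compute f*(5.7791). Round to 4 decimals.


The conjugate exponent q satisfies 1/p + 1/q = 1.
p = 9, so q = 9/(9 - 1) = 1.125
|y|^q = 5.7791^1.125 = 7.196
f*(5.7791) = 7.196 / 1.125 = 6.3965


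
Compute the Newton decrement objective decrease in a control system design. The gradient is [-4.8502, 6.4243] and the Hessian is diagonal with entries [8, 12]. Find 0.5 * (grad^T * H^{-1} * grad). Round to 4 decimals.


Step 1: H is diagonal, so H^(-1) * g = [-0.6063, 0.5354].
Step 2: g^T H^(-1) g = sum_i g_i^2 / H_ii
  = (-4.8502)^2/8 + (6.4243)^2/12
  = 2.9406 + 3.4393 = 6.3799
Step 3: Objective decrease = 0.5 * g^T H^(-1) g = 3.1899


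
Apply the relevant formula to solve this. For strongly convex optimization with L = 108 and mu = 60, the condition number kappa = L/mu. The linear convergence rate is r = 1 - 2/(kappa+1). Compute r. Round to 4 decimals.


Step 1: Compute the condition number.
kappa = L/mu = 108/60 = 1.8
Step 2: Compute the convergence rate.
r = 1 - 2/(kappa + 1) = 1 - 2*mu/(L + mu) = (L - mu)/(L + mu) = 48/168 = 0.2857


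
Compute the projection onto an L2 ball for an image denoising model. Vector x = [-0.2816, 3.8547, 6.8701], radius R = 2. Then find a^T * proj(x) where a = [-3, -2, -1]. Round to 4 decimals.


Step 1: Compute ||x|| (intermediates to 6 decimals).
||x|| = sqrt((-0.2816)^2 + 3.8547^2 + 6.8701^2) = 7.882657
Step 2: Project.
Since ||x|| > R, scale = R/||x|| = 2/7.882657 = 0.253722, proj(x) = scale * x
proj(x) = [-0.071448, 0.978022, 1.743096]
Step 3: Dot product.
a^T * proj(x) = -3*(-0.071448) - 2*0.978022 - 1*1.743096 = -3.4848


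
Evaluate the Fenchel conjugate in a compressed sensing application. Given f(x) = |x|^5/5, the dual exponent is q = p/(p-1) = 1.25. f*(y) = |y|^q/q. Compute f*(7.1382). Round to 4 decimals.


The conjugate exponent q satisfies 1/p + 1/q = 1.
p = 5, so q = 5/(5 - 1) = 1.25
|y|^q = 7.1382^1.25 = 11.6677
f*(7.1382) = 11.6677 / 1.25 = 9.3342


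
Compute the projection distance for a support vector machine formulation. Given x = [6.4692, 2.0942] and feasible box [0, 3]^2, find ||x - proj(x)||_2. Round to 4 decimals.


Project each component onto [0, 3].
clip(6.4692) = 3.0, clip(2.0942) = 2.0942
Projection = [3.0, 2.0942]
Squared diffs: [12.0353, 0.0]
Distance = sqrt(12.0353) = 3.4692


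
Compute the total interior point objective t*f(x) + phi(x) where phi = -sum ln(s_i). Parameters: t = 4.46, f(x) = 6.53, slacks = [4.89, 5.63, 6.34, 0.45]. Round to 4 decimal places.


Step 1: Compute log-barrier.
ln values: [1.5872, 1.7281, 1.8469, -0.7985]
phi = -(1.5872 + 1.7281 + 1.8469 - 0.7985) = -4.3637
Step 2: Compute augmented objective.
t*f(x) = 4.46*6.53 = 29.1238
Total = 29.1238 - 4.3637 = 24.7601


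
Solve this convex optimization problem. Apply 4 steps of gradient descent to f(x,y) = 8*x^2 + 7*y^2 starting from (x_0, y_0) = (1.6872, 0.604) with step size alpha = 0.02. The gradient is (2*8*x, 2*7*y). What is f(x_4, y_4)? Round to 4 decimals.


Gradient descent on f(x,y) = 8*x^2 + 7*y^2.
Starting point: (1.6872, 0.604), alpha = 0.02
Step 1: grad_x = 2*8*1.6872 = 26.9952, grad_y = 2*7*0.604 = 8.456
  x_1 = 1.6872 - 0.02*26.9952 = 1.1473
  y_1 = 0.604 - 0.02*8.456 = 0.4349
Step 2: grad_x = 2*8*1.1473 = 18.3567, grad_y = 2*7*0.4349 = 6.0883
  x_2 = 1.1473 - 0.02*18.3567 = 0.7802
  y_2 = 0.4349 - 0.02*6.0883 = 0.3131
Step 3: grad_x = 2*8*0.7802 = 12.4826, grad_y = 2*7*0.3131 = 4.3836
  x_3 = 0.7802 - 0.02*12.4826 = 0.5305
  y_3 = 0.3131 - 0.02*4.3836 = 0.2254
Step 4: grad_x = 2*8*0.5305 = 8.4882, grad_y = 2*7*0.2254 = 3.1562
  x_4 = 0.5305 - 0.02*8.4882 = 0.3607
  y_4 = 0.2254 - 0.02*3.1562 = 0.1623
f(0.3607, 0.1623) = 8*0.3607^2 + 7*0.1623^2 = 1.2255


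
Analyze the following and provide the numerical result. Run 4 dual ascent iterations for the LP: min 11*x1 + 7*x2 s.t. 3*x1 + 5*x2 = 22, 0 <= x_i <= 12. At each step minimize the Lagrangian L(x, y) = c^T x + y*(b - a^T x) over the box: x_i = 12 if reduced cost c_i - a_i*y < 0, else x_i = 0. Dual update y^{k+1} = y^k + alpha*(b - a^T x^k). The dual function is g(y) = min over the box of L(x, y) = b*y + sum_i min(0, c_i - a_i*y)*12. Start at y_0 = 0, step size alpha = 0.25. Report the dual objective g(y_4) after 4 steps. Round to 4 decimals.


Dual ascent for LP: min 11*x1 + 7*x2, 3*x1 + 5*x2 = 22, 0 <= x_i <= 12
Step 1: y^k = 0.0, reduced costs: (11.0, 7.0)
  x^k = (0.0, 0.0), subgradient = b - a^T x = 22.0
  y^{k+1} = 0.0 + 0.25*22.0 = 5.5
Step 2: y^k = 5.5, reduced costs: (-5.5, -20.5)
  x^k = (12.0, 12.0), subgradient = b - a^T x = -74.0
  y^{k+1} = 5.5 + 0.25*-74.0 = -13.0
Step 3: y^k = -13.0, reduced costs: (50.0, 72.0)
  x^k = (0.0, 0.0), subgradient = b - a^T x = 22.0
  y^{k+1} = -13.0 + 0.25*22.0 = -7.5
Step 4: y^k = -7.5, reduced costs: (33.5, 44.5)
  x^k = (0.0, 0.0), subgradient = b - a^T x = 22.0
  y^{k+1} = -7.5 + 0.25*22.0 = -2.0
Dual objective at y_4 = -2.0: reduced costs (17.0, 17.0), box minimizer x = (0.0, 0.0)
g(y_4) = b*y + (c1 - a1*y)*x1 + (c2 - a2*y)*x2 = 22*(-2.0) + 17.0*0.0 + 17.0*0.0 = -44.0 + 0.0 + 0.0 = -44.0


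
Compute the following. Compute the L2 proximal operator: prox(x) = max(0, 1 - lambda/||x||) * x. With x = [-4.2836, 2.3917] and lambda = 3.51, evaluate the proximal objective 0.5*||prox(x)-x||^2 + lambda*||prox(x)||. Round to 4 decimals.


Step 1: Compute ||x||.
||x|| = 4.9061
Step 2: Compute scaling factor.
scale = max(0, 1 - 3.51/4.9061) = 0.2846
Step 3: prox(x) = [-1.2189, 0.6806]
||prox(x)|| = 1.3961
Step 4: Proximal objective.
0.5*||prox-x||^2 = 6.1601
lambda*||prox|| = 4.9003
Total = 11.0602


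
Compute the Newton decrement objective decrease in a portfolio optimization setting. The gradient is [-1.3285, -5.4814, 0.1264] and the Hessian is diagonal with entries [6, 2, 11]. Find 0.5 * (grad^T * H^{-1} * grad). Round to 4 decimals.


Step 1: H is diagonal, so H^(-1) * g = [-0.2214, -2.7407, 0.0115].
Step 2: g^T H^(-1) g = sum_i g_i^2 / H_ii
  = (-1.3285)^2/6 + (-5.4814)^2/2 + (0.1264)^2/11
  = 0.2942 + 15.0229 + 0.0015 = 15.3185
Step 3: Objective decrease = 0.5 * g^T H^(-1) g = 7.6592


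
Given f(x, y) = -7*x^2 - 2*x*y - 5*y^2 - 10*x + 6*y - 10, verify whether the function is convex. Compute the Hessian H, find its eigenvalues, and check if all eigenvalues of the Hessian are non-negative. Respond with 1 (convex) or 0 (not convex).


The Hessian of f(x,y) = -7*x^2 - 2*x*y - 5*y^2 - 10*x + 6*y - 10 is:
H = [[-14, -2], [-2, -10]]
Trace = -14 - 10 = -24
Determinant = -14*-10 - (-2)^2 = 136
Discriminant = (-24)^2 - 4*136 = 32.0
Eigenvalues: lambda_1 = -14.8284, lambda_2 = -9.1716
The function is not convex.

0


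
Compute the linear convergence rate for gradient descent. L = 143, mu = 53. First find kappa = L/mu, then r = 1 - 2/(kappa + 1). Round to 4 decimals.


Step 1: Compute the condition number.
kappa = L/mu = 143/53 = 2.6981
Step 2: Compute the convergence rate.
r = 1 - 2/(kappa + 1) = 1 - 2*mu/(L + mu) = (L - mu)/(L + mu) = 90/196 = 0.4592


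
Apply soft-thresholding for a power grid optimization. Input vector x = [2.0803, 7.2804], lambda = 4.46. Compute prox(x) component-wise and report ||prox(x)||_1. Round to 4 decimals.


Soft-thresholding with lambda = 4.46:
prox(2.0803) = sign(2.0803)*max(|2.0803| - 4.46, 0) = 0.0
prox(7.2804) = sign(7.2804)*max(|7.2804| - 4.46, 0) = 2.8204
prox(x) = [0.0, 2.8204]
||prox(x)||_1 = 0.0 + 2.8204 = 2.8204


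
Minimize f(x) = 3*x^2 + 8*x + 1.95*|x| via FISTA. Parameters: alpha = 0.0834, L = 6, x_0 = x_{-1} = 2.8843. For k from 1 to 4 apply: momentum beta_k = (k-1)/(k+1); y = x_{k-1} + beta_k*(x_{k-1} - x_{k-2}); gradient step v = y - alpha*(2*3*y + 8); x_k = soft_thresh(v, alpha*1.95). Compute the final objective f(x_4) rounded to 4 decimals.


FISTA on f(x) = 3*x^2 + 8*x + 1.95*|x|
L = 6, alpha = 0.0834
Iteration 1: beta = 0.0, y = 2.8843 + 0.0*(2.8843 - 2.8843) = 2.8843
  grad(y) = 25.3058, v = y - alpha*grad = 0.7738
  prox(v) = soft_thresh(0.7738, 0.1626) = 0.6112
Iteration 2: beta = 0.3333, y = 0.6112 + 0.3333*(0.6112 - 2.8843) = -0.1465
  grad(y) = 7.1207, v = y - alpha*grad = -0.7404
  prox(v) = soft_thresh(-0.7404, 0.1626) = -0.5778
Iteration 3: beta = 0.5, y = -0.5778 + 0.5*(-0.5778 - 0.6112) = -1.1723
  grad(y) = 0.9664, v = y - alpha*grad = -1.2529
  prox(v) = soft_thresh(-1.2529, 0.1626) = -1.0902
Iteration 4: beta = 0.6, y = -1.0902 + 0.6*(-1.0902 + 0.5778) = -1.3977
  grad(y) = -0.3862, v = y - alpha*grad = -1.3655
  prox(v) = soft_thresh(-1.3655, 0.1626) = -1.2029
f(x_4) = 3*(-1.2029)^2 + 8*(-1.2029) + 1.95*|-1.2029| = -2.9367


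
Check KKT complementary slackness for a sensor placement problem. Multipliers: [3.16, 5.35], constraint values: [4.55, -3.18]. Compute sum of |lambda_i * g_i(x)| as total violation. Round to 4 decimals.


KKT complementary slackness check:
lambda_1 * g_1 = 3.16 * 4.55 = 14.378
lambda_2 * g_2 = 5.35 * -3.18 = -17.013
Total violation = 14.378 + 17.013 = 31.391


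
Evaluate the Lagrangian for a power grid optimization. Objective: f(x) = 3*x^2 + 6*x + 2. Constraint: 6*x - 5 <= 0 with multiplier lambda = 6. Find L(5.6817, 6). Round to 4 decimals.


Step 1: Evaluate f(x).
f(5.6817) = 3*5.6817^2 + 6*5.6817 + 2 = 132.9353
Step 2: Evaluate g(x).
g(5.6817) = 6*5.6817 - 5 = 29.0902
Step 3: Compute Lagrangian.
L = 132.9353 + 6*29.0902 = 307.4765


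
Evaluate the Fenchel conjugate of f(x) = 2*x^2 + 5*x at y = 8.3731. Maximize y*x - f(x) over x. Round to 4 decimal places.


f*(y) = sup_x {y*x - a*x^2 - b*x} = sup_x {(y-b)*x - a*x^2}
FOC: (y - b) - 2a*x = 0 => x* = (y - b)/(2a)
x* = (8.3731 - 5)/(2*2) = 0.8433
f*(8.3731) = (y-b)^2/(4a) = (8.3731 - 5)^2/(4*2)
= 11.3778/8 = 1.4222


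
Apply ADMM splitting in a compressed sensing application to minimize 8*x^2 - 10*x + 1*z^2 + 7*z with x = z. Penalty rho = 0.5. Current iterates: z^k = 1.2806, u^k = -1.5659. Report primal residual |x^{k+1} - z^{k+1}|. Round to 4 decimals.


ADMM iteration with rho = 0.5, z^k = 1.2806, u^k = -1.5659
Step 1: x-update.
Minimize 8*x^2 - 10*x + (0.5/2)*(x - 1.2806 - 1.5659)^2
FOC: (2*8 + 0.5)*x = 10 + 0.5*(1.2806 + 1.5659)
x^{k+1} = 0.6923
Step 2: z-update.
Minimize 1*z^2 + 7*z + (0.5/2)*(0.6923 - z - 1.5659)^2
FOC: (2*1 + 0.5)*z = -7 + 0.5*(0.6923 - 1.5659)
z^{k+1} = -2.9747
Step 3: u-update.
u^{k+1} = -1.5659 + 0.6923 + 2.9747 = 2.1011
Step 4: Primal residual = |0.6923 + 2.9747| = 3.667


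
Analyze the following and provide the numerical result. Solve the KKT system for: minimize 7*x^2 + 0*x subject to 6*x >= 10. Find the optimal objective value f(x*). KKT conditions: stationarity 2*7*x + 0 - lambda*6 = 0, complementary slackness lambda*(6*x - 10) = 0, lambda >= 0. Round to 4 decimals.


Step 1: Try lambda = 0 (constraint inactive).
x_unc = 0/(2*7) = 0.0
Check: 6*0.0 = 0.0 < 10 -- violated!
Step 2: Constraint must be active: 6*x = 10
x* = 10/6 = 5/3 = 1.6667 (rounded; the exact value 5/3 is used below)
lambda = (2*7*(5/3) + 0)/6 = 3.8889
Step 3: Compute optimal value.
f(x*) = 7*(5/3)^2 + 0*(5/3) = 19.4444


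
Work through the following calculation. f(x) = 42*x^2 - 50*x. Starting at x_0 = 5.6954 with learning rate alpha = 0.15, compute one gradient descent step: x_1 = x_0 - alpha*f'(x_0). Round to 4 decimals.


We compute the gradient at x_0 and apply the update.
f'(x) = 84*x - 50
f'(5.6954) = 84*5.6954 - 50 = 428.4136
x_1 = 5.6954 - 0.15*428.4136 = -58.5666


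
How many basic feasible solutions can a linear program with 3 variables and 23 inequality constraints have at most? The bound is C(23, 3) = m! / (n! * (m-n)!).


Each vertex corresponds to some choice of n active constraints out of m, so the number of vertices is at most C(m, n) = m! / (n!(m-n)!).
m = 23, n = 3
Numerator: 23 * 22 * 21
Denominator: 3! = 6
C(23, 3) = 1771


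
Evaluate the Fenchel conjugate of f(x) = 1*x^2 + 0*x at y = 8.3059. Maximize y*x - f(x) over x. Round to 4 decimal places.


f*(y) = sup_x {y*x - a*x^2 - b*x} = sup_x {(y-b)*x - a*x^2}
FOC: (y - b) - 2a*x = 0 => x* = (y - b)/(2a)
x* = (8.3059 - 0)/(2*1) = 4.153
f*(8.3059) = (y-b)^2/(4a) = (8.3059 - 0)^2/(4*1)
= 68.988/4 = 17.247


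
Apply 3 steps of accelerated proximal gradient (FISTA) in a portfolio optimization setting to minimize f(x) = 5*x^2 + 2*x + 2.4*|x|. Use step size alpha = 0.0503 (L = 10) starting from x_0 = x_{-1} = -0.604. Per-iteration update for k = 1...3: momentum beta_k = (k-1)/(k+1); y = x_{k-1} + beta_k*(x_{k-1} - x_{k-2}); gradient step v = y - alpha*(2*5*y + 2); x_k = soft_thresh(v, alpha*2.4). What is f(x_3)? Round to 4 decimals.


FISTA on f(x) = 5*x^2 + 2*x + 2.4*|x|
L = 10, alpha = 0.0503
Iteration 1: beta = 0.0, y = -0.604 + 0.0*(-0.604 + 0.604) = -0.604
  grad(y) = -4.04, v = y - alpha*grad = -0.4008
  prox(v) = soft_thresh(-0.4008, 0.1207) = -0.2801
Iteration 2: beta = 0.3333, y = -0.2801 + 0.3333*(-0.2801 + 0.604) = -0.1721
  grad(y) = 0.2791, v = y - alpha*grad = -0.1861
  prox(v) = soft_thresh(-0.1861, 0.1207) = -0.0654
Iteration 3: beta = 0.5, y = -0.0654 + 0.5*(-0.0654 + 0.2801) = 0.0419
  grad(y) = 2.4192, v = y - alpha*grad = -0.0798
  prox(v) = soft_thresh(-0.0798, 0.1207) = 0.0
f(x_3) = 5*0.0^2 + 2*0.0 + 2.4*|0.0| = 0.0


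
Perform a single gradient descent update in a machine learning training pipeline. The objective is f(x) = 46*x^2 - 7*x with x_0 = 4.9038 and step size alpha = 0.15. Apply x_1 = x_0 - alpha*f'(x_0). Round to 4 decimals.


We compute the gradient at x_0 and apply the update.
f'(x) = 92*x - 7
f'(4.9038) = 92*4.9038 - 7 = 444.1496
x_1 = 4.9038 - 0.15*444.1496 = -61.7186


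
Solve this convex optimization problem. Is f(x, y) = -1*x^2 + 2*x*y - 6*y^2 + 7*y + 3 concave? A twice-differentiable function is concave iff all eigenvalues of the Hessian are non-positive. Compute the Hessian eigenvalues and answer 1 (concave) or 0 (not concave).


The Hessian of f(x,y) = -1*x^2 + 2*x*y - 6*y^2 + 7*y + 3 is:
H = [[-2, 2], [2, -12]]
Trace = -2 - 12 = -14
Determinant = -2*-12 - (2)^2 = 20
Discriminant = (-14)^2 - 4*20 = 116.0
Eigenvalues: lambda_1 = -12.3852, lambda_2 = -1.6148
The function is concave.

1


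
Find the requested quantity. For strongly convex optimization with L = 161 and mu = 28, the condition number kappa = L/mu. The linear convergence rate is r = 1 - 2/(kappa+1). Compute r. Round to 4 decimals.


Step 1: Compute the condition number.
kappa = L/mu = 161/28 = 5.75
Step 2: Compute the convergence rate.
r = 1 - 2/(kappa + 1) = 1 - 2*mu/(L + mu) = (L - mu)/(L + mu) = 133/189 = 0.7037


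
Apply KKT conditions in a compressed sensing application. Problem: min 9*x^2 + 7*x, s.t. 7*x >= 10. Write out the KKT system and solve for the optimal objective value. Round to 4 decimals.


Step 1: Try lambda = 0 (constraint inactive).
x_unc = -7/(2*9) = -0.3889
Check: 7*-0.3889 = -2.7223 < 10 -- violated!
Step 2: Constraint must be active: 7*x = 10
x* = 10/7 = 1.4286 (rounded; the exact value 10/7 is used below)
lambda = (2*9*(10/7) + 7)/7 = 4.6735
Step 3: Compute optimal value.
f(x*) = 9*(10/7)^2 + 7*(10/7) = 28.3673


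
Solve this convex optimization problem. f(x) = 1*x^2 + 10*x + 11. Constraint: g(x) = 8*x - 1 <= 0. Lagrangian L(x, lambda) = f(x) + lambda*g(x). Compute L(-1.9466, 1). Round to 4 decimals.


Step 1: Evaluate f(x).
f(-1.9466) = 1*(-1.9466)^2 + 10*(-1.9466) + 11 = -4.6767
Step 2: Evaluate g(x).
g(-1.9466) = 8*-1.9466 - 1 = -16.5728
Step 3: Compute Lagrangian.
L = -4.6767 + 1*-16.5728 = -21.2495


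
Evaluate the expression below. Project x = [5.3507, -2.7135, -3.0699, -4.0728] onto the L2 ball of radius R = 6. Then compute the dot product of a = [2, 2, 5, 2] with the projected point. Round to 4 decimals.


Step 1: Compute ||x|| (intermediates to 6 decimals).
||x|| = sqrt(5.3507^2 + (-2.7135)^2 + (-3.0699)^2 + (-4.0728)^2) = 7.874329
Step 2: Project.
Since ||x|| > R, scale = R/||x|| = 6/7.874329 = 0.76197, proj(x) = scale * x
proj(x) = [4.077073, -2.067606, -2.339172, -3.103351]
Step 3: Dot product.
a^T * proj(x) = 2*4.077073 + 2*(-2.067606) + 5*(-2.339172) + 2*(-3.103351) = -13.8836


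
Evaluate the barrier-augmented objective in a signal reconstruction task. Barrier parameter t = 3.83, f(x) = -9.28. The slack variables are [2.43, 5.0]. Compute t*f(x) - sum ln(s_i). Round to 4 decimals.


Step 1: Compute log-barrier.
ln values: [0.8879, 1.6094]
phi = -(0.8879 + 1.6094) = -2.4973
Step 2: Compute augmented objective.
t*f(x) = 3.83*-9.28 = -35.5424
Total = -35.5424 - 2.4973 = -38.0397


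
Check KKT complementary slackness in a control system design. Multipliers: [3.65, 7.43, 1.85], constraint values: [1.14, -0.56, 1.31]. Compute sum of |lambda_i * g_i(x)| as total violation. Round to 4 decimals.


KKT complementary slackness check:
lambda_1 * g_1 = 3.65 * 1.14 = 4.161
lambda_2 * g_2 = 7.43 * -0.56 = -4.1608
lambda_3 * g_3 = 1.85 * 1.31 = 2.4235
Total violation = 4.161 + 4.1608 + 2.4235 = 10.7453


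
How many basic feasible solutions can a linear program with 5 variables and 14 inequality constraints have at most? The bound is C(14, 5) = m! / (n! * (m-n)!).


Each vertex corresponds to some choice of n active constraints out of m, so the number of vertices is at most C(m, n) = m! / (n!(m-n)!).
m = 14, n = 5
Numerator: 14 * 13 * 12 * 11 * 10
Denominator: 5! = 120
C(14, 5) = 2002


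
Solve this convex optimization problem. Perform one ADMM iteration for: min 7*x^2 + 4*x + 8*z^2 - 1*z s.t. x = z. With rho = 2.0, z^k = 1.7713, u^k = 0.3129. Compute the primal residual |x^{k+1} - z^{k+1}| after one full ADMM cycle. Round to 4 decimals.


ADMM iteration with rho = 2.0, z^k = 1.7713, u^k = 0.3129
Step 1: x-update.
Minimize 7*x^2 + 4*x + (2.0/2)*(x - 1.7713 + 0.3129)^2
FOC: (2*7 + 2.0)*x = -4 + 2.0*(1.7713 - 0.3129)
x^{k+1} = -0.0677
Step 2: z-update.
Minimize 8*z^2 - 1*z + (2.0/2)*(-0.0677 - z + 0.3129)^2
FOC: (2*8 + 2.0)*z = 1 + 2.0*(-0.0677 + 0.3129)
z^{k+1} = 0.0828
Step 3: u-update.
u^{k+1} = 0.3129 - 0.0677 - 0.0828 = 0.1624
Step 4: Primal residual = |-0.0677 - 0.0828| = 0.1505


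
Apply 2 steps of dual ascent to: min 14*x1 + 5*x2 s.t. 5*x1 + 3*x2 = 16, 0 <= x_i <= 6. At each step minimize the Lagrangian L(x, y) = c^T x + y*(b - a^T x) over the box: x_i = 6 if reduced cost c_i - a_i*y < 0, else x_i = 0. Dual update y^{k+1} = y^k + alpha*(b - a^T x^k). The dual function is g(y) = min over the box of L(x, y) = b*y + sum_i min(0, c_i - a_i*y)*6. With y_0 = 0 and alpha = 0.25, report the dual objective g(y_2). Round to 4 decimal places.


Dual ascent for LP: min 14*x1 + 5*x2, 5*x1 + 3*x2 = 16, 0 <= x_i <= 6
Step 1: y^k = 0.0, reduced costs: (14.0, 5.0)
  x^k = (0.0, 0.0), subgradient = b - a^T x = 16.0
  y^{k+1} = 0.0 + 0.25*16.0 = 4.0
Step 2: y^k = 4.0, reduced costs: (-6.0, -7.0)
  x^k = (6.0, 6.0), subgradient = b - a^T x = -32.0
  y^{k+1} = 4.0 + 0.25*-32.0 = -4.0
Dual objective at y_2 = -4.0: reduced costs (34.0, 17.0), box minimizer x = (0.0, 0.0)
g(y_2) = b*y + (c1 - a1*y)*x1 + (c2 - a2*y)*x2 = 16*(-4.0) + 34.0*0.0 + 17.0*0.0 = -64.0 + 0.0 + 0.0 = -64.0


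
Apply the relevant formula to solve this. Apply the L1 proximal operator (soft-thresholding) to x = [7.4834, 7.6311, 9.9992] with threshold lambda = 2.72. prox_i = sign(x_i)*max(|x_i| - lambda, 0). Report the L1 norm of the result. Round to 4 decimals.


Soft-thresholding with lambda = 2.72:
prox(7.4834) = sign(7.4834)*max(|7.4834| - 2.72, 0) = 4.7634
prox(7.6311) = sign(7.6311)*max(|7.6311| - 2.72, 0) = 4.9111
prox(9.9992) = sign(9.9992)*max(|9.9992| - 2.72, 0) = 7.2792
prox(x) = [4.7634, 4.9111, 7.2792]
||prox(x)||_1 = 4.7634 + 4.9111 + 7.2792 = 16.9537


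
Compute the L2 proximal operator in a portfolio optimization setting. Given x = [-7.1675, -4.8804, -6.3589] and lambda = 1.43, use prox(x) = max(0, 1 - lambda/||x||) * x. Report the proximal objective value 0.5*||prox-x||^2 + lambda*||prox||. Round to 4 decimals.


Step 1: Compute ||x||.
||x|| = 10.753
Step 2: Compute scaling factor.
scale = max(0, 1 - 1.43/10.753) = 0.867
Step 3: prox(x) = [-6.2143, -4.2314, -5.5133]
||prox(x)|| = 9.323
Step 4: Proximal objective.
0.5*||prox-x||^2 = 1.0225
lambda*||prox|| = 13.3319
Total = 14.3543


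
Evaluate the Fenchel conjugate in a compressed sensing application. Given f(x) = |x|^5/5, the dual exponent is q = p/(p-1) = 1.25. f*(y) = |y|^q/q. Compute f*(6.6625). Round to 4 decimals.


The conjugate exponent q satisfies 1/p + 1/q = 1.
p = 5, so q = 5/(5 - 1) = 1.25
|y|^q = 6.6625^1.25 = 10.704
f*(6.6625) = 10.704 / 1.25 = 8.5632


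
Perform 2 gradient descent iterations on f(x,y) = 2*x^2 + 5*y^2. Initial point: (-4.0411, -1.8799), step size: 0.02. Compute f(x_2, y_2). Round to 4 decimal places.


Gradient descent on f(x,y) = 2*x^2 + 5*y^2.
Starting point: (-4.0411, -1.8799), alpha = 0.02
Step 1: grad_x = 2*2*-4.0411 = -16.1644, grad_y = 2*5*-1.8799 = -18.799
  x_1 = -4.0411 - 0.02*-16.1644 = -3.7178
  y_1 = -1.8799 - 0.02*-18.799 = -1.5039
Step 2: grad_x = 2*2*-3.7178 = -14.8712, grad_y = 2*5*-1.5039 = -15.0392
  x_2 = -3.7178 - 0.02*-14.8712 = -3.4204
  y_2 = -1.5039 - 0.02*-15.0392 = -1.2031
f(-3.4204, -1.2031) = 2*(-3.4204)^2 + 5*(-1.2031)^2 = 30.6358


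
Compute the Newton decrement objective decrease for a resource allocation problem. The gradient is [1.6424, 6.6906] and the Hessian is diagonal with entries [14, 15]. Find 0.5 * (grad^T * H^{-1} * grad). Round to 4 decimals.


Step 1: H is diagonal, so H^(-1) * g = [0.1173, 0.446].
Step 2: g^T H^(-1) g = sum_i g_i^2 / H_ii
  = (1.6424)^2/14 + (6.6906)^2/15
  = 0.1927 + 2.9843 = 3.177
Step 3: Objective decrease = 0.5 * g^T H^(-1) g = 1.5885


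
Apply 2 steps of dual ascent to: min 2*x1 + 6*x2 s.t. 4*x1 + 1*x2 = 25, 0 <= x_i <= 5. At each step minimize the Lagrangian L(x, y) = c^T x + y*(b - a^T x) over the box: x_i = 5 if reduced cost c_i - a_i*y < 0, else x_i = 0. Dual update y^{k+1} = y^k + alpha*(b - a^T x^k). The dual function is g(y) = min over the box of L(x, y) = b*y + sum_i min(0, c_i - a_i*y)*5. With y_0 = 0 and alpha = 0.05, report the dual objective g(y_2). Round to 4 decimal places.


Dual ascent for LP: min 2*x1 + 6*x2, 4*x1 + 1*x2 = 25, 0 <= x_i <= 5
Step 1: y^k = 0.0, reduced costs: (2.0, 6.0)
  x^k = (0.0, 0.0), subgradient = b - a^T x = 25.0
  y^{k+1} = 0.0 + 0.05*25.0 = 1.25
Step 2: y^k = 1.25, reduced costs: (-3.0, 4.75)
  x^k = (5.0, 0.0), subgradient = b - a^T x = 5.0
  y^{k+1} = 1.25 + 0.05*5.0 = 1.5
Dual objective at y_2 = 1.5: reduced costs (-4.0, 4.5), box minimizer x = (5.0, 0.0)
g(y_2) = b*y + (c1 - a1*y)*x1 + (c2 - a2*y)*x2 = 25*1.5 + (-4.0)*5.0 + 4.5*0.0 = 37.5 - 20.0 + 0.0 = 17.5


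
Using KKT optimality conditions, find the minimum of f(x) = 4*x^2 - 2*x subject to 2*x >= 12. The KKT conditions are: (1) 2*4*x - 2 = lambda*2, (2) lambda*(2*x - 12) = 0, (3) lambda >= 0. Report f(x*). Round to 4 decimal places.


Step 1: Try lambda = 0 (constraint inactive).
x_unc = 2/(2*4) = 0.25
Check: 2*0.25 = 0.5 < 12 -- violated!
Step 2: Constraint must be active: 2*x = 12
x* = 12/2 = 6.0
lambda = (2*4*6.0 - 2)/2 = 23.0
Step 3: Compute optimal value.
f(x*) = 4*6.0^2 - 2*6.0 = 132.0


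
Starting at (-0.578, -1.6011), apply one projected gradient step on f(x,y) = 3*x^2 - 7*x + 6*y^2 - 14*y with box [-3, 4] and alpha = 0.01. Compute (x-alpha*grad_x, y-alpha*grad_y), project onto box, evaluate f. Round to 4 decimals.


Step 1: Compute gradient at (-0.578, -1.6011).
grad_x = 2*3*-0.578 - 7 = -10.468
grad_y = 2*6*-1.6011 - 14 = -33.2132
Step 2: Gradient step.
x_raw = -0.578 - 0.01*-10.468 = -0.4733
y_raw = -1.6011 - 0.01*-33.2132 = -1.269
Step 3: Project onto [-3, 4].
x_proj = clip(-0.4733) = -0.4733
y_proj = clip(-1.269) = -1.269
Step 4: Evaluate f.
f(-0.4733, -1.269) = 31.4126


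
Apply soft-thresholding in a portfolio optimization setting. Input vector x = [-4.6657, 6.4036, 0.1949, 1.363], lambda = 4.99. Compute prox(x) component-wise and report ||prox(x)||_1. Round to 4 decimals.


Soft-thresholding with lambda = 4.99:
prox(-4.6657) = sign(-4.6657)*max(|-4.6657| - 4.99, 0) = 0.0
prox(6.4036) = sign(6.4036)*max(|6.4036| - 4.99, 0) = 1.4136
prox(0.1949) = sign(0.1949)*max(|0.1949| - 4.99, 0) = 0.0
prox(1.363) = sign(1.363)*max(|1.363| - 4.99, 0) = 0.0
prox(x) = [0.0, 1.4136, 0.0, 0.0]
||prox(x)||_1 = 0.0 + 1.4136 + 0.0 + 0.0 = 1.4136


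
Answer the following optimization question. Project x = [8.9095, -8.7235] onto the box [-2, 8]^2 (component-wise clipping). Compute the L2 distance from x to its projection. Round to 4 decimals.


Project each component onto [-2, 8].
clip(8.9095) = 8.0, clip(-8.7235) = -2.0
Projection = [8.0, -2.0]
Squared diffs: [0.8272, 45.2055]
Distance = sqrt(46.0327) = 6.7847


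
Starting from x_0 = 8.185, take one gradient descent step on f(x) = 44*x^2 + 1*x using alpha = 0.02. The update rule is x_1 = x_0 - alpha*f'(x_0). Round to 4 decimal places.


We compute the gradient at x_0 and apply the update.
f'(x) = 88*x + 1
f'(8.185) = 88*8.185 + 1 = 721.28
x_1 = 8.185 - 0.02*721.28 = -6.2406


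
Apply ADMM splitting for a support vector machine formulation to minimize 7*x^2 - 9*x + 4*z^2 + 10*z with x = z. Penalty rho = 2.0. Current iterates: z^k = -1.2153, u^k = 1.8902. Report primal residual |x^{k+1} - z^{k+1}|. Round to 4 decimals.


ADMM iteration with rho = 2.0, z^k = -1.2153, u^k = 1.8902
Step 1: x-update.
Minimize 7*x^2 - 9*x + (2.0/2)*(x + 1.2153 + 1.8902)^2
FOC: (2*7 + 2.0)*x = 9 + 2.0*(-1.2153 - 1.8902)
x^{k+1} = 0.1743
Step 2: z-update.
Minimize 4*z^2 + 10*z + (2.0/2)*(0.1743 - z + 1.8902)^2
FOC: (2*4 + 2.0)*z = -10 + 2.0*(0.1743 + 1.8902)
z^{k+1} = -0.5871
Step 3: u-update.
u^{k+1} = 1.8902 + 0.1743 + 0.5871 = 2.6516
Step 4: Primal residual = |0.1743 + 0.5871| = 0.7614


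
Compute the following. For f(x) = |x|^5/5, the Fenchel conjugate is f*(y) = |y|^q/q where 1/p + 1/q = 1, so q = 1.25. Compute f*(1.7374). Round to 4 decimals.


The conjugate exponent q satisfies 1/p + 1/q = 1.
p = 5, so q = 5/(5 - 1) = 1.25
|y|^q = 1.7374^1.25 = 1.9947
f*(1.7374) = 1.9947 / 1.25 = 1.5957


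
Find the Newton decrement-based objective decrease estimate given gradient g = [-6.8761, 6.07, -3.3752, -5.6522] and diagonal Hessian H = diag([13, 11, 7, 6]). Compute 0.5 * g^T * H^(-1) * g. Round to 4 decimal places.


Step 1: H is diagonal, so H^(-1) * g = [-0.5289, 0.5518, -0.4822, -0.942].
Step 2: g^T H^(-1) g = sum_i g_i^2 / H_ii
  = (-6.8761)^2/13 + (6.07)^2/11 + (-3.3752)^2/7 + (-5.6522)^2/6
  = 3.637 + 3.3495 + 1.6274 + 5.3246 = 13.9385
Step 3: Objective decrease = 0.5 * g^T H^(-1) g = 6.9693


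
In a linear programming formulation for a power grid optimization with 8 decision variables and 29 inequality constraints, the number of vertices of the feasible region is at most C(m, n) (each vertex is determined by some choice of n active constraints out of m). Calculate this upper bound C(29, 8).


Each vertex corresponds to some choice of n active constraints out of m, so the number of vertices is at most C(m, n) = m! / (n!(m-n)!).
m = 29, n = 8
Numerator: 29 * 28 * 27 * 26 * 25 * 24 * 23 * 22
Denominator: 8! = 40320
C(29, 8) = 4292145


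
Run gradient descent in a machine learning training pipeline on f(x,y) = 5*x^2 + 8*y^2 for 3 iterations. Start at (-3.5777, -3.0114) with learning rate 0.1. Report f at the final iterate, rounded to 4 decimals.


Gradient descent on f(x,y) = 5*x^2 + 8*y^2.
Starting point: (-3.5777, -3.0114), alpha = 0.1
Step 1: grad_x = 2*5*-3.5777 = -35.777, grad_y = 2*8*-3.0114 = -48.1824
  x_1 = -3.5777 - 0.1*-35.777 = 0.0
  y_1 = -3.0114 - 0.1*-48.1824 = 1.8068
Step 2: grad_x = 2*5*0.0 = 0.0, grad_y = 2*8*1.8068 = 28.9094
  x_2 = 0.0 - 0.1*0.0 = 0.0
  y_2 = 1.8068 - 0.1*28.9094 = -1.0841
Step 3: grad_x = 2*5*0.0 = 0.0, grad_y = 2*8*-1.0841 = -17.3457
  x_3 = 0.0 - 0.1*0.0 = 0.0
  y_3 = -1.0841 - 0.1*-17.3457 = 0.6505
f(0.0, 0.6505) = 5*0.0^2 + 8*0.6505^2 = 3.3848
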